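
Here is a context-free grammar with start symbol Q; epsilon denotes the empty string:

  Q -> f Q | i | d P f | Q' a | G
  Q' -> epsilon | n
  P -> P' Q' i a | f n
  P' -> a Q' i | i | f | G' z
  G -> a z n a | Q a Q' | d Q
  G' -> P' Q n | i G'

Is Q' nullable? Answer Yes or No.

Q' has an epsilon-production, so Q' ⇒ epsilon.

Yes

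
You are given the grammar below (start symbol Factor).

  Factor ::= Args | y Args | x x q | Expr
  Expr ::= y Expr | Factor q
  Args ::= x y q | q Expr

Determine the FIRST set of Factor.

{ q, x, y }

From Factor ::= Args: add FIRST(Args) = { q, x }.
Factor ::= y Args contributes {y}.
Factor ::= x x q contributes {x}.
From Factor ::= Expr: add FIRST(Expr) = { q, x, y }.
Union: FIRST(Factor) = { q, x, y }.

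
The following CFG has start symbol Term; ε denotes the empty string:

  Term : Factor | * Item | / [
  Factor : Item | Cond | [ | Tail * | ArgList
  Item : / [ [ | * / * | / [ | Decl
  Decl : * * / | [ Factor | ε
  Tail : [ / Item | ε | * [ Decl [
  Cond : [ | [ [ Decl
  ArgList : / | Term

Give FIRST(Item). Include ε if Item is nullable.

{ *, /, [, ε }

Item : / [ [ contributes {/}.
Item : * / * contributes {*}.
Item : / [ contributes {/}.
From Item : Decl: add FIRST(Decl) = { *, [, ε } (including ε since Decl is nullable).
Union: FIRST(Item) = { *, /, [, ε }.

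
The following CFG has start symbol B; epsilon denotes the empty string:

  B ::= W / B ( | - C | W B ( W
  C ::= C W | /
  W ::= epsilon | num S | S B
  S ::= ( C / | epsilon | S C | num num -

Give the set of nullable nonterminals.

Directly nullable (have an epsilon-production): W, S.
No other nonterminal has a production whose RHS symbols are all nullable.

{ S, W }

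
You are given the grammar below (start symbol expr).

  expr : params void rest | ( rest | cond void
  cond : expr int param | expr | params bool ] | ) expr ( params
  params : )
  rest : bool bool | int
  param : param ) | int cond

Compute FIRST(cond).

From cond : expr int param: add FIRST(expr) = { (, ) }.
From cond : expr: add FIRST(expr) = { (, ) }.
From cond : params bool ]: add FIRST(params) = { ) }.
cond : ) expr ( params contributes {)}.
Union: FIRST(cond) = { (, ) }.

{ (, ) }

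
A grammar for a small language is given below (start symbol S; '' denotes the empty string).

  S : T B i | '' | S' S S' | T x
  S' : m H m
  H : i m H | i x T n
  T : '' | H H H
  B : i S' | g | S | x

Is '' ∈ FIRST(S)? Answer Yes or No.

Yes

S has an ''-production, so S ⇒ ''.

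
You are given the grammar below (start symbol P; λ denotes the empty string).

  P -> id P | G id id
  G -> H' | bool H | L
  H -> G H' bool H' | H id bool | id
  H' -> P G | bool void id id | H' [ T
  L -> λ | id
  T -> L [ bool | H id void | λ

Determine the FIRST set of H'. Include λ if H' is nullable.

From H' -> P G: add FIRST(P) = { bool, id }.
H' -> bool void id id contributes {bool}.
From H' -> H' [ T: add FIRST(H') = { bool, id }.
Union: FIRST(H') = { bool, id }.

{ bool, id }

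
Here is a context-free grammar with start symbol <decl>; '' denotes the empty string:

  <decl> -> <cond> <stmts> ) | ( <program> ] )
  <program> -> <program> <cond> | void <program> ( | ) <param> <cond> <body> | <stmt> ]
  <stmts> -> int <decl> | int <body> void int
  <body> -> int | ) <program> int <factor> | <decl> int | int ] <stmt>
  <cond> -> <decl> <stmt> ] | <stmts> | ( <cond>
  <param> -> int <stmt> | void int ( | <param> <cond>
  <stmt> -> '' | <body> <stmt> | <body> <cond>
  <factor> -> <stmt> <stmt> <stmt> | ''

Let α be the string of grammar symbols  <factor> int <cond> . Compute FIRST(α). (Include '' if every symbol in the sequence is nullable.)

{ (, ), int }

Add FIRST(<factor>)\{''} = { (, ), int }; <factor> is nullable, continue.
int is a terminal; add {int} and stop.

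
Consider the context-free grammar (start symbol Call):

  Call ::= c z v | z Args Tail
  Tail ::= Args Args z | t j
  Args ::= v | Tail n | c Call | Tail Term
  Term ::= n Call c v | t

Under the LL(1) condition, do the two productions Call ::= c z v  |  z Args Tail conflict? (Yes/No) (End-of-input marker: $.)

No

FIRST(c z v) = { c } and FIRST(z Args Tail) = { z }.
The FIRST sets are disjoint and neither alternative is nullable — no conflict.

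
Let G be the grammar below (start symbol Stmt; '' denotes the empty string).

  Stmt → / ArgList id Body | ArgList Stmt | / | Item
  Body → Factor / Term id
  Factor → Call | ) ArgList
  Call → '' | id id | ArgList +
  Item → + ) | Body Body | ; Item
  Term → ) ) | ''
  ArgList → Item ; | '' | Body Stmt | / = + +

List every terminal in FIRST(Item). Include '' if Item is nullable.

Item → + ) contributes {+}.
From Item → Body Body: add FIRST(Body) = { ), +, /, ;, id }.
Item → ; Item contributes {;}.
Union: FIRST(Item) = { ), +, /, ;, id }.

{ ), +, /, ;, id }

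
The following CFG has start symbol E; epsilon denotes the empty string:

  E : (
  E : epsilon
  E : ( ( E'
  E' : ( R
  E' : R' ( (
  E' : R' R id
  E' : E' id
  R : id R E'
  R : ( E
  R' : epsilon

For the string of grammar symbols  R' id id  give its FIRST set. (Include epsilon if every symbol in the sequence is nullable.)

Add FIRST(R')\{epsilon} = {  }; R' is nullable, continue.
id is a terminal; add {id} and stop.

{ id }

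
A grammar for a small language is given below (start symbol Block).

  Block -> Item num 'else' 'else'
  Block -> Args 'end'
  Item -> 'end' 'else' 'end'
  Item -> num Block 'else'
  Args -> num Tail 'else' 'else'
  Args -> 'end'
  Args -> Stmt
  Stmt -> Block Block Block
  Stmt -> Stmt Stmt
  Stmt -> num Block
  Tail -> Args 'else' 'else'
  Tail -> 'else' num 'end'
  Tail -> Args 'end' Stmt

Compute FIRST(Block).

{ 'end', num }

From Block -> Item num 'else' 'else': add FIRST(Item) = { 'end', num }.
From Block -> Args 'end': add FIRST(Args) = { 'end', num }.
Union: FIRST(Block) = { 'end', num }.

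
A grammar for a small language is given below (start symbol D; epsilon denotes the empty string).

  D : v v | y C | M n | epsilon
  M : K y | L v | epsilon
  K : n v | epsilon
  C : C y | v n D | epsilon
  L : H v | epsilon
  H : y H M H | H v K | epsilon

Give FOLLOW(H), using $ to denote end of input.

{ n, v, y }

In L : H v: add FIRST(v) = { v }.
In H : y H M H: add FIRST(M H)\{epsilon} = { n, v, y }.
  Since M H is nullable, also add FOLLOW(H) = { n, v, y }.
In H : y H M H: H is at the end, add FOLLOW(H) = { n, v, y }.
In H : H v K: add FIRST(v K) = { v }.
Union: FOLLOW(H) = { n, v, y }.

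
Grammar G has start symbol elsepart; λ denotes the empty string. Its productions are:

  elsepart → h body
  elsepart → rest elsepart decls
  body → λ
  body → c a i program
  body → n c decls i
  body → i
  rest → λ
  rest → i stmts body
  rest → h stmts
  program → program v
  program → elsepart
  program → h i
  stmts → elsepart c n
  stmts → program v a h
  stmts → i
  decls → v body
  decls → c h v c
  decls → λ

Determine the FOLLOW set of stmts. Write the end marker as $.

{ c, h, i, n }

In rest → i stmts body: add FIRST(body)\{λ} = { c, i, n }.
  Since body is nullable, also add FOLLOW(rest) = { h, i }.
In rest → h stmts: stmts is at the end, add FOLLOW(rest) = { h, i }.
Union: FOLLOW(stmts) = { c, h, i, n }.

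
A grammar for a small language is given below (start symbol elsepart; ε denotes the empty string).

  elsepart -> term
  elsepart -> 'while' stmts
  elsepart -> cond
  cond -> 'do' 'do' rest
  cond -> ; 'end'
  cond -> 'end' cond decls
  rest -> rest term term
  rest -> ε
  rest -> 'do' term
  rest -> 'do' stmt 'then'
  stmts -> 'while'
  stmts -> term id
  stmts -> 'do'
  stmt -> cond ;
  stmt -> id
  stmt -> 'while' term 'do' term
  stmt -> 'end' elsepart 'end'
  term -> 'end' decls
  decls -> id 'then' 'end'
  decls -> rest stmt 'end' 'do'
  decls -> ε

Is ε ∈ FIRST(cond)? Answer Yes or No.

No

Nullable nonterminals: decls, rest.
No production of cond has an RHS whose symbols are all nullable, so cond is not nullable.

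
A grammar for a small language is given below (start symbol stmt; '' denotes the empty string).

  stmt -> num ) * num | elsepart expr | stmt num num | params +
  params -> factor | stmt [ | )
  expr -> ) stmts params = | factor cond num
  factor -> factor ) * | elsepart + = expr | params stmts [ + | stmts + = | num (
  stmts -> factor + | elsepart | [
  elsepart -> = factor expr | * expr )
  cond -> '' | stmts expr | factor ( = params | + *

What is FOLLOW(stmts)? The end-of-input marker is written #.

In expr -> ) stmts params =: add FIRST(params =) = { ), *, =, [, num }.
In factor -> params stmts [ +: add FIRST([ +) = { [ }.
In factor -> stmts + =: add FIRST(+ =) = { + }.
In cond -> stmts expr: add FIRST(expr) = { ), *, =, [, num }.
Union: FOLLOW(stmts) = { ), *, +, =, [, num }.

{ ), *, +, =, [, num }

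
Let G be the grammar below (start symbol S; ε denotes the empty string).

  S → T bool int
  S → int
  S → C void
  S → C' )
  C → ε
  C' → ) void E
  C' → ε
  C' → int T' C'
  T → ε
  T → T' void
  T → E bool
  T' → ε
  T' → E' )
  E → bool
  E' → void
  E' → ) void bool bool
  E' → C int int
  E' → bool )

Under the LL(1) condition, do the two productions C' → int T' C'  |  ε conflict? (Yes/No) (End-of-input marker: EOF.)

FIRST(int T' C') = { int } and FIRST(ε) = { ε }.
The second is nullable but FOLLOW(C') = { ) } is disjoint from FIRST of the first.

No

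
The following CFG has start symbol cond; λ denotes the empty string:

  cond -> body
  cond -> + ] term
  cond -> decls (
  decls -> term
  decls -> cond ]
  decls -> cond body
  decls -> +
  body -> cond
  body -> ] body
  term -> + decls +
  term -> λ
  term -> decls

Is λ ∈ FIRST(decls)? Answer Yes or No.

decls -> term and each of term is nullable, so decls ⇒* λ.

Yes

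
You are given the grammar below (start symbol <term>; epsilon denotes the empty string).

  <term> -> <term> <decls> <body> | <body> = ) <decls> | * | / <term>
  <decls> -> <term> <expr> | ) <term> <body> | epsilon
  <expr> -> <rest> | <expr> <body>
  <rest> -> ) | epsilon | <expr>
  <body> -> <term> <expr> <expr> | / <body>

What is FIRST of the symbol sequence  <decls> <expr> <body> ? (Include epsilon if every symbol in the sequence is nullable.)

{ ), *, / }

Add FIRST(<decls>)\{epsilon} = { ), *, / }; <decls> is nullable, continue.
Add FIRST(<expr>)\{epsilon} = { ), *, / }; <expr> is nullable, continue.
Add FIRST(<body>) = { *, / }; <body> is not nullable, stop.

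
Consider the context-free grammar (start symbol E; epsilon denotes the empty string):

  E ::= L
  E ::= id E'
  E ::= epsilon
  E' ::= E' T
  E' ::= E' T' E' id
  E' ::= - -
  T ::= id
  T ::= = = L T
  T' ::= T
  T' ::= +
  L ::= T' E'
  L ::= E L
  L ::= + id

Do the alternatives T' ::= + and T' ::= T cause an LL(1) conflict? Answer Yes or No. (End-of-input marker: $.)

FIRST(+) = { + } and FIRST(T) = { =, id }.
The FIRST sets are disjoint and neither alternative is nullable — no conflict.

No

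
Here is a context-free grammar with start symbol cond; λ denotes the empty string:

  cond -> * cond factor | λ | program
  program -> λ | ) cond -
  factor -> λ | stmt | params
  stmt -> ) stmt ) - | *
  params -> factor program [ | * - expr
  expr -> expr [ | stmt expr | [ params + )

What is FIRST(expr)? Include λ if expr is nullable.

From expr -> expr [: add FIRST(expr) = { ), *, [ }.
From expr -> stmt expr: add FIRST(stmt) = { ), * }.
expr -> [ params + ) contributes {[}.
Union: FIRST(expr) = { ), *, [ }.

{ ), *, [ }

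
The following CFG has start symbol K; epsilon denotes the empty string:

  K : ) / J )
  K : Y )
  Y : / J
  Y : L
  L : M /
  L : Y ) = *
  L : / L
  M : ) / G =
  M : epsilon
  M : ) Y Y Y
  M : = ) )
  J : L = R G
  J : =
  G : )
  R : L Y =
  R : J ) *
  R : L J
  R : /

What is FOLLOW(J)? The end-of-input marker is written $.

{ ), /, = }

In K : ) / J ): add FIRST()) = { ) }.
In Y : / J: J is at the end, add FOLLOW(Y) = { ), /, = }.
In R : J ) *: add FIRST() *) = { ) }.
In R : L J: J is at the end, add FOLLOW(R) = { ) }.
Union: FOLLOW(J) = { ), /, = }.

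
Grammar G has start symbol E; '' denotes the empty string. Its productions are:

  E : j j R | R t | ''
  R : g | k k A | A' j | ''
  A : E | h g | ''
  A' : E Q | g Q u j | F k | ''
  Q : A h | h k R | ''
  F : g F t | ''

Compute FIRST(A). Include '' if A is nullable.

From A : E: add FIRST(E) = { g, h, j, k, t, '' } (including '' since E is nullable).
A : h g contributes {h}.
A : '' contributes ''.
Union: FIRST(A) = { g, h, j, k, t, '' }.

{ g, h, j, k, t, '' }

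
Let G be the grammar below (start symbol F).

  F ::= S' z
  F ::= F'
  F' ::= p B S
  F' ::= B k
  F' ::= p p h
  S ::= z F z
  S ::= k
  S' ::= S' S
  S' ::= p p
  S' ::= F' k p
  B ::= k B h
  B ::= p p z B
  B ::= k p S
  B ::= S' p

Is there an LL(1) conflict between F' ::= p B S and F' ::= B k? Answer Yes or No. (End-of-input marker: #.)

FIRST(p B S) = { p } and FIRST(B k) = { k, p }.
Both contain p, so the two alternatives are not disjoint — LL(1) conflict.

Yes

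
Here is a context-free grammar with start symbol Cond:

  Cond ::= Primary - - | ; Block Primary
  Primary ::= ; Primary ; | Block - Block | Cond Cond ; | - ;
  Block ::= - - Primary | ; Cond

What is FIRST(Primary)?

{ -, ; }

Primary ::= ; Primary ; contributes {;}.
From Primary ::= Block - Block: add FIRST(Block) = { -, ; }.
From Primary ::= Cond Cond ;: add FIRST(Cond) = { -, ; }.
Primary ::= - ; contributes {-}.
Union: FIRST(Primary) = { -, ; }.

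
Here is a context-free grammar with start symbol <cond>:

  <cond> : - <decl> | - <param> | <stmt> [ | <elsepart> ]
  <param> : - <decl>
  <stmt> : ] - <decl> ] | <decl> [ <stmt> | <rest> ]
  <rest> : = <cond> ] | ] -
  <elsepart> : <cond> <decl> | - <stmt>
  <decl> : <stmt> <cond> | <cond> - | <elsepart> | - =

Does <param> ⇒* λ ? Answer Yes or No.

No nonterminal in this grammar is nullable.
No production of <param> has an RHS whose symbols are all nullable, so <param> is not nullable.

No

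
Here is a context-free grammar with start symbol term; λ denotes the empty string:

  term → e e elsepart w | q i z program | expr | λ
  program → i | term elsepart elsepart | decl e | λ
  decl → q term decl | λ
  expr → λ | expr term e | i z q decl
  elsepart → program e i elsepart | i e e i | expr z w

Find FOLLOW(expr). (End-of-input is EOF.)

In term → expr: expr is at the end, add FOLLOW(term) = { EOF, e, i, q, z }.
In expr → expr term e: add FIRST(term e) = { e, i, q }.
In elsepart → expr z w: add FIRST(z w) = { z }.
Union: FOLLOW(expr) = { EOF, e, i, q, z }.

{ EOF, e, i, q, z }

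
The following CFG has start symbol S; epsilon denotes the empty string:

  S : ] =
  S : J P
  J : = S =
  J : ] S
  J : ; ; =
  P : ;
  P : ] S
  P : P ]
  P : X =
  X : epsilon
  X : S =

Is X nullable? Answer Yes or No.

Yes

X has an epsilon-production, so X ⇒ epsilon.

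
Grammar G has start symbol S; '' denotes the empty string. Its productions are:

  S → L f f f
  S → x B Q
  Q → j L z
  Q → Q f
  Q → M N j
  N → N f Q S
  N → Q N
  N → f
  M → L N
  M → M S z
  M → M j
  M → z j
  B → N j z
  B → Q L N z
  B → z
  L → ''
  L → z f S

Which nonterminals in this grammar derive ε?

{ L }

Directly nullable (have an ''-production): L.
No other nonterminal has a production whose RHS symbols are all nullable.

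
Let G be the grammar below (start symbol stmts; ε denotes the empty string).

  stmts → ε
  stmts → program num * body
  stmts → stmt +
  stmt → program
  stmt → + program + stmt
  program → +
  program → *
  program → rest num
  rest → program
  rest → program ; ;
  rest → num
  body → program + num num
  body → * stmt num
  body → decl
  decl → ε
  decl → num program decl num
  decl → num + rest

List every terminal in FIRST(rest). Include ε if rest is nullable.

{ *, +, num }

From rest → program: add FIRST(program) = { *, +, num }.
From rest → program ; ;: add FIRST(program) = { *, +, num }.
rest → num contributes {num}.
Union: FIRST(rest) = { *, +, num }.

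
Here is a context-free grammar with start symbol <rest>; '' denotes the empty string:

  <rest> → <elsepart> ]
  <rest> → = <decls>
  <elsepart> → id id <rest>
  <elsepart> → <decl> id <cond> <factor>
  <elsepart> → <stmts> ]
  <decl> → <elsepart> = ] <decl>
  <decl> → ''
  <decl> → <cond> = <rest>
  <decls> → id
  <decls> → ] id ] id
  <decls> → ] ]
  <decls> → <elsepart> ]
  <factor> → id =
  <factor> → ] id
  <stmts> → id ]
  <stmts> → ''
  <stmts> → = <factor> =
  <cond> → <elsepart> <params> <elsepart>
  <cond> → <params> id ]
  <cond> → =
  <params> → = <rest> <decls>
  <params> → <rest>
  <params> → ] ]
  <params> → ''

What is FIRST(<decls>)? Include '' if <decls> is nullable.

<decls> → id contributes {id}.
<decls> → ] id ] id contributes {]}.
<decls> → ] ] contributes {]}.
From <decls> → <elsepart> ]: add FIRST(<elsepart>) = { =, ], id }.
Union: FIRST(<decls>) = { =, ], id }.

{ =, ], id }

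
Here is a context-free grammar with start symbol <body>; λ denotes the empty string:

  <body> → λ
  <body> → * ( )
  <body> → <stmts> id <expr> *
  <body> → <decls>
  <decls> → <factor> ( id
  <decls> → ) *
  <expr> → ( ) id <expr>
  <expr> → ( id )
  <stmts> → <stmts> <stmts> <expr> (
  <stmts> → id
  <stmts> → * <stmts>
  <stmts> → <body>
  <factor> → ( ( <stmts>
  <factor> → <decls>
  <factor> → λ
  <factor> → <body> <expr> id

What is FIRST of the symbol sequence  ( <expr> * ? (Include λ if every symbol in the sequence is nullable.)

( is a terminal; add {(} and stop.

{ ( }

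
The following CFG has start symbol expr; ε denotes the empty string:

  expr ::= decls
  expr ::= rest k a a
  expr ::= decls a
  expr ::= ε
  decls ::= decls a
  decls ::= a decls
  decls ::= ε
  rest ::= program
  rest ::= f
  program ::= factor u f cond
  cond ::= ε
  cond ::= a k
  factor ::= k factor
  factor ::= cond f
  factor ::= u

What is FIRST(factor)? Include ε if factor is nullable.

factor ::= k factor contributes {k}.
From factor ::= cond f: cond nullable, take FIRST(cond) ∪ {f} = { a, f }.
factor ::= u contributes {u}.
Union: FIRST(factor) = { a, f, k, u }.

{ a, f, k, u }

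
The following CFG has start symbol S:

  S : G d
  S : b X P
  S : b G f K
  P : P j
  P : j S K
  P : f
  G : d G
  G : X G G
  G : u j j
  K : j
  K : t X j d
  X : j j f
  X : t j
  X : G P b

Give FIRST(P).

From P : P j: add FIRST(P) = { f, j }.
P : j S K contributes {j}.
P : f contributes {f}.
Union: FIRST(P) = { f, j }.

{ f, j }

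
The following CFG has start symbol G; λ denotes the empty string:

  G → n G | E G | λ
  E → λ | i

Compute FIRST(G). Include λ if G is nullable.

G → n G contributes {n}.
From G → E G: E, G nullable, take FIRST(E) ∪ FIRST(G) = { i, n }; also λ since the whole RHS is nullable.
G → λ contributes λ.
Union: FIRST(G) = { i, n, λ }.

{ i, n, λ }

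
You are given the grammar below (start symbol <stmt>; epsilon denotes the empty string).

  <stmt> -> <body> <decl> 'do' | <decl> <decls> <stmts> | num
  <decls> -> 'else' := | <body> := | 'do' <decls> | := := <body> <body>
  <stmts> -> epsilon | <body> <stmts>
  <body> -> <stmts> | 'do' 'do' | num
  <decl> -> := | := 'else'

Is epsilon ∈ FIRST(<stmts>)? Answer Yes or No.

<stmts> has an epsilon-production, so <stmts> ⇒ epsilon.

Yes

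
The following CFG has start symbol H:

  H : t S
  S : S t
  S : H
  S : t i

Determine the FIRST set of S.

From S : S t: add FIRST(S) = { t }.
From S : H: add FIRST(H) = { t }.
S : t i contributes {t}.
Union: FIRST(S) = { t }.

{ t }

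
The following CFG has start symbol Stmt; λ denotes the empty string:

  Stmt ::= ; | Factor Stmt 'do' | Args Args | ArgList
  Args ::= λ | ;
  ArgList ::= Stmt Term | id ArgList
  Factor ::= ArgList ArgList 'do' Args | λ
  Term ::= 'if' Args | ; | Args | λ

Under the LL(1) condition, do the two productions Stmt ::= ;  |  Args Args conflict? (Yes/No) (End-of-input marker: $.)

FIRST(;) = { ; } and FIRST(Args Args) = { ;, λ }.
Both contain ;, so the two alternatives are not disjoint — LL(1) conflict.

Yes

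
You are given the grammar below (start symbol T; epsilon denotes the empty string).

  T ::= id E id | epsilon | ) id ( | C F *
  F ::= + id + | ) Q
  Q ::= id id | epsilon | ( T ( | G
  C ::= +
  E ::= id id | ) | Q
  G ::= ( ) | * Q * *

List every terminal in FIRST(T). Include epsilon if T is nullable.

{ ), +, id, epsilon }

T ::= id E id contributes {id}.
T ::= epsilon contributes epsilon.
T ::= ) id ( contributes {)}.
From T ::= C F *: add FIRST(C) = { + }.
Union: FIRST(T) = { ), +, id, epsilon }.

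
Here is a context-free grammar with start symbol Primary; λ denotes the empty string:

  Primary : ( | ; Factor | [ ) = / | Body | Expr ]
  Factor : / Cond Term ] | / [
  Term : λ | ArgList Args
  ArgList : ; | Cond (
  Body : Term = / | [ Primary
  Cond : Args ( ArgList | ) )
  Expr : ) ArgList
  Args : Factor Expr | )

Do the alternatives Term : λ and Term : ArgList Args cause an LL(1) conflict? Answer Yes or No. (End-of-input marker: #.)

FIRST(λ) = { λ } and FIRST(ArgList Args) = { ), /, ; }.
The first is nullable but FOLLOW(Term) = { =, ] } is disjoint from FIRST of the second.

No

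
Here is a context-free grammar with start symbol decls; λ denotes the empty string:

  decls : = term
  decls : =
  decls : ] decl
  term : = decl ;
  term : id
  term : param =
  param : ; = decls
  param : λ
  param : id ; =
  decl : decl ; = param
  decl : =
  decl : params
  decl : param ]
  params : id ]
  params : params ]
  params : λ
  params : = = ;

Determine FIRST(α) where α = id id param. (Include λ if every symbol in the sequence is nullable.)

id is a terminal; add {id} and stop.

{ id }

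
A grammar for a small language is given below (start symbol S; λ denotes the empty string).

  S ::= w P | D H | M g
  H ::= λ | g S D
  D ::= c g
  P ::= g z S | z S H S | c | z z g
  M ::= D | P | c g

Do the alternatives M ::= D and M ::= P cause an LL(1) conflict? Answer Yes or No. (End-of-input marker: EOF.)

FIRST(D) = { c } and FIRST(P) = { c, g, z }.
Both contain c, so the two alternatives are not disjoint — LL(1) conflict.

Yes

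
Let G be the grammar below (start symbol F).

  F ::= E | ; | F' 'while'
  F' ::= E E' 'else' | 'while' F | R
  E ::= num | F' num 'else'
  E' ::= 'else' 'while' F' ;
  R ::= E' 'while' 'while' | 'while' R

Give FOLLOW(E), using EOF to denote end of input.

{ EOF, 'else', 'while', ;, num }

In F ::= E: E is at the end, add FOLLOW(F) = { EOF, 'while', ;, num }.
In F' ::= E E' 'else': add FIRST(E' 'else') = { 'else' }.
Union: FOLLOW(E) = { EOF, 'else', 'while', ;, num }.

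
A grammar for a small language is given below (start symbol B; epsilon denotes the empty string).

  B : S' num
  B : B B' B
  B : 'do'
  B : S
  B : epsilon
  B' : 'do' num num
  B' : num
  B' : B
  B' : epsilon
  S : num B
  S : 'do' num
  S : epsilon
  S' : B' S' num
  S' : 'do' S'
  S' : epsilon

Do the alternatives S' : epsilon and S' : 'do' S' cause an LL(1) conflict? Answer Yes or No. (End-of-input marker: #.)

FIRST(epsilon) = { epsilon } and FIRST('do' S') = { 'do' }.
The first is nullable but FOLLOW(S') = { num } is disjoint from FIRST of the second.

No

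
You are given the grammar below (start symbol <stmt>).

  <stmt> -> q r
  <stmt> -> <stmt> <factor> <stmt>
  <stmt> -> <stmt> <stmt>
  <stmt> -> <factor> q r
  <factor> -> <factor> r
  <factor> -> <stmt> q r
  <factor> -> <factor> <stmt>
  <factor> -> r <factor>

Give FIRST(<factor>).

{ q, r }

From <factor> -> <factor> r: add FIRST(<factor>) = { q, r }.
From <factor> -> <stmt> q r: add FIRST(<stmt>) = { q, r }.
From <factor> -> <factor> <stmt>: add FIRST(<factor>) = { q, r }.
<factor> -> r <factor> contributes {r}.
Union: FIRST(<factor>) = { q, r }.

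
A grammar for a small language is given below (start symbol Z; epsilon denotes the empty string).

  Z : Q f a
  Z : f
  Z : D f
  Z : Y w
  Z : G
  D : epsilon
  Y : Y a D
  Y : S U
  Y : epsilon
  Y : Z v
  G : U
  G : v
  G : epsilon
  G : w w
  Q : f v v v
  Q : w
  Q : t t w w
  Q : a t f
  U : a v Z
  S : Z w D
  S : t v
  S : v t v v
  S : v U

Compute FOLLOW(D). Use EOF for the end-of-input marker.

In Z : D f: add FIRST(f) = { f }.
In Y : Y a D: D is at the end, add FOLLOW(Y) = { a, w }.
In S : Z w D: D is at the end, add FOLLOW(S) = { a }.
Union: FOLLOW(D) = { a, f, w }.

{ a, f, w }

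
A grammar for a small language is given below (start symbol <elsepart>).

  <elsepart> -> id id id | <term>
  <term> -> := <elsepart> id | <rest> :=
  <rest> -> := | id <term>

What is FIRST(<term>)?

{ :=, id }

<term> -> := <elsepart> id contributes {:=}.
From <term> -> <rest> :=: add FIRST(<rest>) = { :=, id }.
Union: FIRST(<term>) = { :=, id }.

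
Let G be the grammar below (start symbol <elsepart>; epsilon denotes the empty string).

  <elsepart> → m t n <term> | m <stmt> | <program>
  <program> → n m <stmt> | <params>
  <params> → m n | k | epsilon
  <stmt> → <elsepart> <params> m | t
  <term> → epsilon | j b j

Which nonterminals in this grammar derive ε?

{ <elsepart>, <params>, <program>, <term> }

Directly nullable (have an epsilon-production): <params>, <term>.
<elsepart> → <program> with every symbol nullable, so <elsepart> is nullable.
<program> → <params> with every symbol nullable, so <program> is nullable.
No other nonterminal has a production whose RHS symbols are all nullable.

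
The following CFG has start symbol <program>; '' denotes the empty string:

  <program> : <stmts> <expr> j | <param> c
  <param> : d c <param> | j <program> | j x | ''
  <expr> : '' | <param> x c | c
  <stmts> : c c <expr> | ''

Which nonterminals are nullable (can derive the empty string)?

Directly nullable (have an ''-production): <param>, <expr>, <stmts>.
No other nonterminal has a production whose RHS symbols are all nullable.

{ <expr>, <param>, <stmts> }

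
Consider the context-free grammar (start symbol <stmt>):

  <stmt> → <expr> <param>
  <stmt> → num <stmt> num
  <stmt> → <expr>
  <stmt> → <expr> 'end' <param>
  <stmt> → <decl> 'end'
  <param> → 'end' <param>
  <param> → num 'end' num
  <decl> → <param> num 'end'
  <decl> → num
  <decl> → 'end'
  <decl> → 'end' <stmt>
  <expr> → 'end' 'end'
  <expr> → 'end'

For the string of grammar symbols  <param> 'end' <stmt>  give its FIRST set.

Add FIRST(<param>) = { 'end', num }; <param> is not nullable, stop.

{ 'end', num }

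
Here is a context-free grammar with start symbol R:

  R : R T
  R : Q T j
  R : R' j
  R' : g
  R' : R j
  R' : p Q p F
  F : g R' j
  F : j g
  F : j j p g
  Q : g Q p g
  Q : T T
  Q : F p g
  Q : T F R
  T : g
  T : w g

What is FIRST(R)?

{ g, j, p, w }

From R : R T: add FIRST(R) = { g, j, p, w }.
From R : Q T j: add FIRST(Q) = { g, j, w }.
From R : R' j: add FIRST(R') = { g, j, p, w }.
Union: FIRST(R) = { g, j, p, w }.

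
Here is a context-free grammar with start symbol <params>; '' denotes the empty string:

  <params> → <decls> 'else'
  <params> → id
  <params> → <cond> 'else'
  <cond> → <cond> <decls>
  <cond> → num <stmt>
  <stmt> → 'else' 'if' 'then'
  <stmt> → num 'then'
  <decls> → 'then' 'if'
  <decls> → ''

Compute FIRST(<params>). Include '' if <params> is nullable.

{ 'else', 'then', id, num }

From <params> → <decls> 'else': <decls> nullable, take FIRST(<decls>) ∪ {'else'} = { 'else', 'then' }.
<params> → id contributes {id}.
From <params> → <cond> 'else': add FIRST(<cond>) = { num }.
Union: FIRST(<params>) = { 'else', 'then', id, num }.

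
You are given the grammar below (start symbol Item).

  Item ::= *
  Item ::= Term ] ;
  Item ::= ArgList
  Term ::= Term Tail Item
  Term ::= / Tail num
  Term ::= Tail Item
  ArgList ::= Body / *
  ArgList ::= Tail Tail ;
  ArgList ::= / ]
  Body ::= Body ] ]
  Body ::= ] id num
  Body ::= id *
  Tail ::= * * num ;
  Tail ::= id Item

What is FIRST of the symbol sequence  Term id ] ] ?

Add FIRST(Term) = { *, /, id }; Term is not nullable, stop.

{ *, /, id }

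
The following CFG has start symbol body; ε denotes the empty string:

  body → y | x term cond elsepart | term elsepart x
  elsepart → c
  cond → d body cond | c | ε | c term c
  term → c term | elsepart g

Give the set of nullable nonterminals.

Directly nullable (have an ε-production): cond.
No other nonterminal has a production whose RHS symbols are all nullable.

{ cond }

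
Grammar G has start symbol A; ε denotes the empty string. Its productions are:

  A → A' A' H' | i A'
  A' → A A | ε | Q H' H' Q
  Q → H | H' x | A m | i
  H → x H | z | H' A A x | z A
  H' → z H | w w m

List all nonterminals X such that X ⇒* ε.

{ A' }

Directly nullable (have an ε-production): A'.
No other nonterminal has a production whose RHS symbols are all nullable.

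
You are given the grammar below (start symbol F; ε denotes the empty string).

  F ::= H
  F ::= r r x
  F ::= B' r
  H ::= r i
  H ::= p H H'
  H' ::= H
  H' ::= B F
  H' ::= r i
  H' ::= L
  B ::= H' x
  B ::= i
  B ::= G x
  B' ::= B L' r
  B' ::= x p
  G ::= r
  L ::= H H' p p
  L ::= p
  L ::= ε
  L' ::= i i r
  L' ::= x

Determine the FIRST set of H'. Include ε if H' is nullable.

{ i, p, r, x, ε }

From H' ::= H: add FIRST(H) = { p, r }.
From H' ::= B F: add FIRST(B) = { i, p, r, x }.
H' ::= r i contributes {r}.
From H' ::= L: add FIRST(L) = { p, r, ε } (including ε since L is nullable).
Union: FIRST(H') = { i, p, r, x, ε }.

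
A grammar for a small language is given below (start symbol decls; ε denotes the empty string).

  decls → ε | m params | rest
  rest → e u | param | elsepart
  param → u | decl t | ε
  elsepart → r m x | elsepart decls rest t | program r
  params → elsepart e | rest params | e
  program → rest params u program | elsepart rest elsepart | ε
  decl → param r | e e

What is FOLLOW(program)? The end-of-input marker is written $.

{ r }

In elsepart → program r: add FIRST(r) = { r }.
In program → rest params u program: program is at the end, add FOLLOW(program) = { r }.
Union: FOLLOW(program) = { r }.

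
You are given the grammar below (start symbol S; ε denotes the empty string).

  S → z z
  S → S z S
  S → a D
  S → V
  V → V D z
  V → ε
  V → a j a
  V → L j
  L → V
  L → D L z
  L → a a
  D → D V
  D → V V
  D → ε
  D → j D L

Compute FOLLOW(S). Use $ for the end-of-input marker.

S is the start symbol, so $ ∈ FOLLOW(S).
In S → S z S: add FIRST(z S) = { z }.
In S → S z S: S is at the end, add FOLLOW(S) = { $, z }.
Union: FOLLOW(S) = { $, z }.

{ $, z }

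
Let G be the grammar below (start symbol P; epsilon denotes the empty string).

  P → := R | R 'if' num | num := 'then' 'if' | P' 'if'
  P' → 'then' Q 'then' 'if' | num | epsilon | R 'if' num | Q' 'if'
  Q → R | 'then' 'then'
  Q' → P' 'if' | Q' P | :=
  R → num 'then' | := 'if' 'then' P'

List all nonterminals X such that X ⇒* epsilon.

{ P' }

Directly nullable (have an epsilon-production): P'.
No other nonterminal has a production whose RHS symbols are all nullable.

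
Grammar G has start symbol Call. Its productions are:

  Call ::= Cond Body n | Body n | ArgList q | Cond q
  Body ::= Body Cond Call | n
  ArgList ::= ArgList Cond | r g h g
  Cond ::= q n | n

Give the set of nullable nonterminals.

{ } (none)

No nonterminal has an empty production or an RHS whose symbols are all nullable.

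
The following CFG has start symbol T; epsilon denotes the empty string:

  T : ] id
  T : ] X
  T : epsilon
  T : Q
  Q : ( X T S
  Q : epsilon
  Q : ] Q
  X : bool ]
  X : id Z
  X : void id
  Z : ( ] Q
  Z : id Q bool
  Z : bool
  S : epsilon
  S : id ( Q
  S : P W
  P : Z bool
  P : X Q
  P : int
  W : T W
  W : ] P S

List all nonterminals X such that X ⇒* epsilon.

{ Q, S, T }

Directly nullable (have an epsilon-production): T, Q, S.
No other nonterminal has a production whose RHS symbols are all nullable.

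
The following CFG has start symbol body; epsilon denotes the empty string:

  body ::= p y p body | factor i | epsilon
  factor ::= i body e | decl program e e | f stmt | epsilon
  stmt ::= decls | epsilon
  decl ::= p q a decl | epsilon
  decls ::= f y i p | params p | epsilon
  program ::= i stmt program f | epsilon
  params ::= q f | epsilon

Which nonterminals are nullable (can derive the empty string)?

Directly nullable (have an epsilon-production): body, factor, stmt, decl, decls, program, params.

{ body, decl, decls, factor, params, program, stmt }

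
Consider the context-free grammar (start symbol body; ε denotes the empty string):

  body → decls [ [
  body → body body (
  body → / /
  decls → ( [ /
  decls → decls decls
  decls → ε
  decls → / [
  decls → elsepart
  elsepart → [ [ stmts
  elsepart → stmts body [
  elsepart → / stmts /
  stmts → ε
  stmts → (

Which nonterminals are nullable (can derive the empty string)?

{ decls, stmts }

Directly nullable (have an ε-production): decls, stmts.
No other nonterminal has a production whose RHS symbols are all nullable.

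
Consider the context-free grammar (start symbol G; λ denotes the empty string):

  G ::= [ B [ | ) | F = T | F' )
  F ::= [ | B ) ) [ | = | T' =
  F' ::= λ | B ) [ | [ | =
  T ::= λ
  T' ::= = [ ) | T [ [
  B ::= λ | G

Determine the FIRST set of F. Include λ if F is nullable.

F ::= [ contributes {[}.
From F ::= B ) ) [: B nullable, take FIRST(B) ∪ {)} = { ), =, [ }.
F ::= = contributes {=}.
From F ::= T' =: add FIRST(T') = { =, [ }.
Union: FIRST(F) = { ), =, [ }.

{ ), =, [ }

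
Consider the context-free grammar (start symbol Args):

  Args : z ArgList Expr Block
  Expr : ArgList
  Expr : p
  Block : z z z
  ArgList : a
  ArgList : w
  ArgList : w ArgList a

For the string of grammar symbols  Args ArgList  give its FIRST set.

{ z }

Add FIRST(Args) = { z }; Args is not nullable, stop.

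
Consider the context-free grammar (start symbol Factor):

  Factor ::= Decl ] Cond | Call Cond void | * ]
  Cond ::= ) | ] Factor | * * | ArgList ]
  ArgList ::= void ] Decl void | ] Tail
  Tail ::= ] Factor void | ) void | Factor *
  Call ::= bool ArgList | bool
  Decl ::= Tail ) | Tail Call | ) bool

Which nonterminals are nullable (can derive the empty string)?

{ } (none)

No nonterminal has an empty production or an RHS whose symbols are all nullable.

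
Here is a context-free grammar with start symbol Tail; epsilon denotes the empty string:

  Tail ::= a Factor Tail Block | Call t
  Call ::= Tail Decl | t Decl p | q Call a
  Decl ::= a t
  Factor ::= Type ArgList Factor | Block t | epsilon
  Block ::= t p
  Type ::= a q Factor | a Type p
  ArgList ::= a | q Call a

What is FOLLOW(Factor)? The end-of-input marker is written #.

{ a, p, q, t }

In Tail ::= a Factor Tail Block: add FIRST(Tail Block) = { a, q, t }.
In Factor ::= Type ArgList Factor: Factor is at the end, add FOLLOW(Factor) = { a, p, q, t }.
In Type ::= a q Factor: Factor is at the end, add FOLLOW(Type) = { a, p, q }.
Union: FOLLOW(Factor) = { a, p, q, t }.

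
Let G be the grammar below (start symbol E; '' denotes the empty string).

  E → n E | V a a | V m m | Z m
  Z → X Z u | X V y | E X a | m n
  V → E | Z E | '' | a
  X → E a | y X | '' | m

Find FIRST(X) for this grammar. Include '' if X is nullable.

From X → E a: add FIRST(E) = { a, m, n, y }.
X → y X contributes {y}.
X → '' contributes ''.
X → m contributes {m}.
Union: FIRST(X) = { a, m, n, y, '' }.

{ a, m, n, y, '' }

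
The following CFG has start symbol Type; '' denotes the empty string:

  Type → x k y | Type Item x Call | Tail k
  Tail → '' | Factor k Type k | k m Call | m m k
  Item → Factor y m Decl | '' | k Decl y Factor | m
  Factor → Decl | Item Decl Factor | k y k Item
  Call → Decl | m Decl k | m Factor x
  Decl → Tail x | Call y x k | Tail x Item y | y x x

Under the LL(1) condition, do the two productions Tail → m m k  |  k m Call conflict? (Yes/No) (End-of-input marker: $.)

FIRST(m m k) = { m } and FIRST(k m Call) = { k }.
The FIRST sets are disjoint and neither alternative is nullable — no conflict.

No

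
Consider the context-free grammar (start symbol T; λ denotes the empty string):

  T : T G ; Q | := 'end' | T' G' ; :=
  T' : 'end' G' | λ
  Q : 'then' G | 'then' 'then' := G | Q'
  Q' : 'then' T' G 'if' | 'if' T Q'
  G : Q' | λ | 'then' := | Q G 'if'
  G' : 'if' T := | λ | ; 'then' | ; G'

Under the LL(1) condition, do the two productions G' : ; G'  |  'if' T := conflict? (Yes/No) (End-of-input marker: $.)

FIRST(; G') = { ; } and FIRST('if' T :=) = { 'if' }.
The FIRST sets are disjoint and neither alternative is nullable — no conflict.

No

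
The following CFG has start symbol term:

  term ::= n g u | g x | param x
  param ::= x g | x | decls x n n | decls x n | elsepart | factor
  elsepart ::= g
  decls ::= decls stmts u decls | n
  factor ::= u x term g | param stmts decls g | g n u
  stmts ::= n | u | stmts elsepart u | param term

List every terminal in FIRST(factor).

factor ::= u x term g contributes {u}.
From factor ::= param stmts decls g: add FIRST(param) = { g, n, u, x }.
factor ::= g n u contributes {g}.
Union: FIRST(factor) = { g, n, u, x }.

{ g, n, u, x }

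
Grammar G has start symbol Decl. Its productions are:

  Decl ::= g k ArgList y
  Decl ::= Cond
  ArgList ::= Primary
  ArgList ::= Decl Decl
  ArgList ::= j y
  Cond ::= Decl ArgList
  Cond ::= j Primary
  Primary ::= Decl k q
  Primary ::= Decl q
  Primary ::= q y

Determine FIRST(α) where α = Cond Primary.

Add FIRST(Cond) = { g, j }; Cond is not nullable, stop.

{ g, j }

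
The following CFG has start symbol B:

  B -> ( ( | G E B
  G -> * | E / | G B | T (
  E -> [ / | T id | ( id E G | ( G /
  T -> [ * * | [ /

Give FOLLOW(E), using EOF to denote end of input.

In B -> G E B: add FIRST(B) = { (, *, [ }.
In G -> E /: add FIRST(/) = { / }.
In E -> ( id E G: add FIRST(G) = { (, *, [ }.
Union: FOLLOW(E) = { (, *, /, [ }.

{ (, *, /, [ }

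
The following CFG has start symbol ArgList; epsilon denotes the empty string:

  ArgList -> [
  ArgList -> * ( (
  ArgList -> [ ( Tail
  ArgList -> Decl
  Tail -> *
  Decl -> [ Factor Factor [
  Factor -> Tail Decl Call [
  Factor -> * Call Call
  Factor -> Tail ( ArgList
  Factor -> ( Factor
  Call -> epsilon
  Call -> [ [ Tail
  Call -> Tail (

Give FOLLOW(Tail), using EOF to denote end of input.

{ EOF, (, *, [ }

In ArgList -> [ ( Tail: Tail is at the end, add FOLLOW(ArgList) = { EOF, (, *, [ }.
In Factor -> Tail Decl Call [: add FIRST(Decl Call [) = { [ }.
In Factor -> Tail ( ArgList: add FIRST(( ArgList) = { ( }.
In Call -> [ [ Tail: Tail is at the end, add FOLLOW(Call) = { (, *, [ }.
In Call -> Tail (: add FIRST(() = { ( }.
Union: FOLLOW(Tail) = { EOF, (, *, [ }.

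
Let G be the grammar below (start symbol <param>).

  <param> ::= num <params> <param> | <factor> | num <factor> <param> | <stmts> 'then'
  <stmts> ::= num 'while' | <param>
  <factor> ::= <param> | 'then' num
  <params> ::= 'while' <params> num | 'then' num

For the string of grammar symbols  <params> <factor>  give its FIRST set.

Add FIRST(<params>) = { 'then', 'while' }; <params> is not nullable, stop.

{ 'then', 'while' }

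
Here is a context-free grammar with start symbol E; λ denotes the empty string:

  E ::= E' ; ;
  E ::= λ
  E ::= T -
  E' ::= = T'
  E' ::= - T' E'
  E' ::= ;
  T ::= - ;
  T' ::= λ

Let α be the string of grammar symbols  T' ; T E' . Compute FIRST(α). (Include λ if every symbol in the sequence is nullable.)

{ ; }

Add FIRST(T')\{λ} = {  }; T' is nullable, continue.
; is a terminal; add {;} and stop.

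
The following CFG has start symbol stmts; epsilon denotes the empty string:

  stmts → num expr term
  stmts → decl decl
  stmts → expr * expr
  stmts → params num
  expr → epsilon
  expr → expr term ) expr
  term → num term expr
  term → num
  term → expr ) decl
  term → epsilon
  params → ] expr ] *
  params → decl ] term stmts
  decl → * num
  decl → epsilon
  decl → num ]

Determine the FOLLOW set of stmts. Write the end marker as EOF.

{ EOF, num }

stmts is the start symbol, so EOF ∈ FOLLOW(stmts).
In params → decl ] term stmts: stmts is at the end, add FOLLOW(params) = { num }.
Union: FOLLOW(stmts) = { EOF, num }.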